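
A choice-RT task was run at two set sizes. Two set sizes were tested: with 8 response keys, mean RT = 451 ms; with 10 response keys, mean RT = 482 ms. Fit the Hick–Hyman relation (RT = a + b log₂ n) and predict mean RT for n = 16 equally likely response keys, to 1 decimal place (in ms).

With log₂ n on the abscissa the relation is linear; from the two conditions:
  b = (482 − 451) / (log₂ 10 − log₂ 8) = 31 / (3.3219 − 3) = 96.295 ms/bit
  a = 451 − 96.295 × 3 = 162.116 ms
Then RT(16) = 162.116 + 96.295 × log₂ 16 = 162.116 + 96.295 × 4 ≈ 547.295 ms.

547.3 ms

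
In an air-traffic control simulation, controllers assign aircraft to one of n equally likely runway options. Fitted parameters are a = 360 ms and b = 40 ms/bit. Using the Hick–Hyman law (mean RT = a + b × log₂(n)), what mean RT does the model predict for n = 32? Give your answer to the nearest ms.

log₂(32) = 5 bits, so RT = 360 + 40 × 5 ≈ 560.000 ms.

560 ms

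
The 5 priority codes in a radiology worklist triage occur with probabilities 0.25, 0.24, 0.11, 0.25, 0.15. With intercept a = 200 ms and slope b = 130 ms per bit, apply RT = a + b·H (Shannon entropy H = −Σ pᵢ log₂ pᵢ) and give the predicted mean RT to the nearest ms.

493 ms

H = 0.25·log₂(1/0.25) + 0.24·log₂(1/0.24) + 0.11·log₂(1/0.11) + 0.25·log₂(1/0.25) + 0.15·log₂(1/0.15) = 2.2550 bits.
RT = 200 + 130 × 2.2550 = 493.15 ms.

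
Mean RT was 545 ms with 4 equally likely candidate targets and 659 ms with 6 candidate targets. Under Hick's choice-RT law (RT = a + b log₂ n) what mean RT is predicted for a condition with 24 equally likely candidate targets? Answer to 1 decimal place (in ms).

Solve the two-equation system in a and b:
  b = (659 − 545) / (log₂ 6 − log₂ 4) = 114 / (2.5850 − 2) = 194.884 ms/bit
  a = 545 − 194.884 × 2 = 155.231 ms
Then RT(24) = 155.231 + 194.884 × log₂ 24 = 155.231 + 194.884 × 4.5850 ≈ 1048.769 ms.

1048.8 ms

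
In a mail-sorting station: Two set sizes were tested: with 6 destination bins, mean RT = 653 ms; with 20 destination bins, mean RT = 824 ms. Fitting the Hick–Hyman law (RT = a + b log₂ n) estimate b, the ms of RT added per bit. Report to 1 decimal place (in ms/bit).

98.4 ms/bit

Slope: b = (824 − 653) / (log₂ 20 − log₂ 6) = 171/1.7370 = 98.448 ms/bit.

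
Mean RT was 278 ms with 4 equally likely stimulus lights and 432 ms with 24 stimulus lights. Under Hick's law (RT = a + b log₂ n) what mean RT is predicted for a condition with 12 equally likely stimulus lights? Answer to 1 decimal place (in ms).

372.4 ms

With log₂ n on the abscissa the relation is linear; from the two conditions:
  b = (432 − 278) / (log₂ 24 − log₂ 4) = 154 / (4.5850 − 2) = 59.575 ms/bit
  a = 278 − 59.575 × 2 = 158.849 ms
Then RT(12) = 158.849 + 59.575 × log₂ 12 = 158.849 + 59.575 × 3.5850 ≈ 372.425 ms.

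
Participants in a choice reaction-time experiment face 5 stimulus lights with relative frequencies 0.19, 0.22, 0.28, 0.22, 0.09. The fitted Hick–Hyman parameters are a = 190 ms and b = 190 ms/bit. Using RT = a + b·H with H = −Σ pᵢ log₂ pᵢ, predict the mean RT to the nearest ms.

Entropy contributions −pᵢ log₂ pᵢ: 0.4552, 0.4806, 0.5142, 0.4806, 0.3127; sum H = 2.2432 bits.
RT = a + bH = 190 + 190·2.2432 = 616.22 ms.

616 ms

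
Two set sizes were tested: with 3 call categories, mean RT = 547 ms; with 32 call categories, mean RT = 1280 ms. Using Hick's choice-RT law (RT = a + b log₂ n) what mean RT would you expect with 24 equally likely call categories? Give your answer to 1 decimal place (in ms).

1190.9 ms

Solve the two-equation system in a and b:
  b = (1280 − 547) / (log₂ 32 − log₂ 3) = 733 / (5 − 1.5850) = 214.639 ms/bit
  a = 547 − 214.639 × 1.5850 = 206.805 ms
Then RT(24) = 206.805 + 214.639 × log₂ 24 = 206.805 + 214.639 × 4.5850 ≈ 1190.917 ms.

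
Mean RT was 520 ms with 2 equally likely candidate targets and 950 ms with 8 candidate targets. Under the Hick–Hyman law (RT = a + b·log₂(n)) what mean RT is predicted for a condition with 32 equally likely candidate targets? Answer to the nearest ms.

1380 ms

RT is linear in log₂ n, so two points fix the line:
  b = (950 − 520) / (log₂ 8 − log₂ 2) = 430 / (3 − 1) = 215 ms/bit
  a = 520 − 215 × 1 = 305 ms
Then RT(32) = 305 + 215 × log₂ 32 = 305 + 215 × 5 ≈ 1380.000 ms.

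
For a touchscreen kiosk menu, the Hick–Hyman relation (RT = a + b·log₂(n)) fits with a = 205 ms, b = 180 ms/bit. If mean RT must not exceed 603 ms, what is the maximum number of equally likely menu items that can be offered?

4

Information budget: (603 − 205)/180 = 2.2111 bits, so n ≤ 2^2.2111 = 4.630 → at most 4.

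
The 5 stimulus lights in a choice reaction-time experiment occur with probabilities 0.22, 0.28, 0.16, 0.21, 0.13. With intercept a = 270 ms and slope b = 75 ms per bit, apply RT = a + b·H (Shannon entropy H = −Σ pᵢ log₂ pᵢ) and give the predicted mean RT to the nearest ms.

440 ms

H = 0.22·log₂(1/0.22) + 0.28·log₂(1/0.28) + 0.16·log₂(1/0.16) + 0.21·log₂(1/0.21) + 0.13·log₂(1/0.13) = 2.2733 bits.
RT = 270 + 75 × 2.2733 = 440.50 ms.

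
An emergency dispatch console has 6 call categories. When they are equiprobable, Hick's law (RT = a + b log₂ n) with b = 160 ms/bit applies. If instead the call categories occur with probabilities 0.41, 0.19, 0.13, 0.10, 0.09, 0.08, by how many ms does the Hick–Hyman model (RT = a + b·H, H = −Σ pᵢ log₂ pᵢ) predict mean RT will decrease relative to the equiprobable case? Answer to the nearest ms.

45 ms

The RT saving is b·ΔH. Equiprobable H₀ = log₂(6) = 2.5850 bits; with the given probabilities H = 2.3016 bits.
b·(H₀ − H) = 160 × (2.5850 − 2.3016) = 45.34 ms.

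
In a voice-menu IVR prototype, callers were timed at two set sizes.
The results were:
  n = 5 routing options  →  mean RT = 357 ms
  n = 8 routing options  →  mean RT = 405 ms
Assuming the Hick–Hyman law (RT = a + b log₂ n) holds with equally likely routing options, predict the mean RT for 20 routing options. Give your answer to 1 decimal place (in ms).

498.6 ms

Solve the two-equation system in a and b:
  b = (405 − 357) / (log₂ 8 − log₂ 5) = 48 / (3 − 2.3219) = 70.789 ms/bit
  a = 357 − 70.789 × 2.3219 = 192.633 ms
Then RT(20) = 192.633 + 70.789 × log₂ 20 = 192.633 + 70.789 × 4.3219 ≈ 498.578 ms.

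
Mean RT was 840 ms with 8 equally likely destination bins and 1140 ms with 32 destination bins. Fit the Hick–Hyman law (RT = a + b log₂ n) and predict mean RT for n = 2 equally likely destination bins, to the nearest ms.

With log₂ n on the abscissa the relation is linear; from the two conditions:
  b = (1140 − 840) / (log₂ 32 − log₂ 8) = 300 / (5 − 3) = 150 ms/bit
  a = 840 − 150 × 3 = 390 ms
Then RT(2) = 390 + 150 × log₂ 2 = 390 + 150 × 1 ≈ 540.000 ms.

540 ms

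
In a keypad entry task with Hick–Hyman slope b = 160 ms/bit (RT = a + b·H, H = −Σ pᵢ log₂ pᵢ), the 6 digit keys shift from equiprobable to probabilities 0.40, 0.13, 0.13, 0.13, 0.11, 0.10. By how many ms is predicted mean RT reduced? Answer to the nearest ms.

36 ms

The RT saving is b·ΔH. Equiprobable H₀ = log₂(6) = 2.5850 bits; with the given probabilities H = 2.3592 bits.
b·(H₀ − H) = 160 × (2.5850 − 2.3592) = 36.12 ms.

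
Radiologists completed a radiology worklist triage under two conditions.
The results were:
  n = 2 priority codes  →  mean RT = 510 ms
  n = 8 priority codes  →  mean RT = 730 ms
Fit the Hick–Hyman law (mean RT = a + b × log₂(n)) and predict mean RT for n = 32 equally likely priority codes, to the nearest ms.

Fit slope and intercept:
  b = (730 − 510) / (log₂ 8 − log₂ 2) = 220 / (3 − 1) = 110 ms/bit
  a = 510 − 110 × 1 = 400 ms
Then RT(32) = 400 + 110 × log₂ 32 = 400 + 110 × 5 ≈ 950.000 ms.

950 ms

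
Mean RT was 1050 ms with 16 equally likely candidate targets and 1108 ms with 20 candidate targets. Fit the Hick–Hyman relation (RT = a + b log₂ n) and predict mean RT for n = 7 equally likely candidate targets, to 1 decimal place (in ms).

With log₂ n on the abscissa the relation is linear; from the two conditions:
  b = (1108 − 1050) / (log₂ 20 − log₂ 16) = 58 / (4.3219 − 4) = 180.164 ms/bit
  a = 1050 − 180.164 × 4 = 329.342 ms
Then RT(7) = 329.342 + 180.164 × log₂ 7 = 329.342 + 180.164 × 2.8074 ≈ 835.128 ms.

835.1 ms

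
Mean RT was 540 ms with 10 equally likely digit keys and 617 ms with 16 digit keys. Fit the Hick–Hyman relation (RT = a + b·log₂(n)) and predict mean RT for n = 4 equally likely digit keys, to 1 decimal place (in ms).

389.9 ms

Fit slope and intercept:
  b = (617 − 540) / (log₂ 16 − log₂ 10) = 77 / (4 − 3.3219) = 113.557 ms/bit
  a = 540 − 113.557 × 3.3219 = 162.771 ms
Then RT(4) = 162.771 + 113.557 × log₂ 4 = 162.771 + 113.557 × 2 ≈ 389.885 ms.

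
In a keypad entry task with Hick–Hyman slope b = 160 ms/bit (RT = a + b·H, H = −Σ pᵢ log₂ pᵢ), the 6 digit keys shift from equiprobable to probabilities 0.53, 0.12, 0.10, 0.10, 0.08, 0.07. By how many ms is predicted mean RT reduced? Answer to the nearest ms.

81 ms

The RT saving is b·ΔH. Equiprobable H₀ = log₂(6) = 2.5850 bits; with the given probabilities H = 2.0770 bits.
b·(H₀ − H) = 160 × (2.5850 − 2.0770) = 81.28 ms.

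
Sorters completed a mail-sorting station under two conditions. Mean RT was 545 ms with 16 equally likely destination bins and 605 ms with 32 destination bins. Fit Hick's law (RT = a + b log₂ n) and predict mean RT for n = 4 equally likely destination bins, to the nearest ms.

425 ms

RT is linear in log₂ n, so two points fix the line:
  b = (605 − 545) / (log₂ 32 − log₂ 16) = 60 / (5 − 4) = 60 ms/bit
  a = 545 − 60 × 4 = 305 ms
Then RT(4) = 305 + 60 × log₂ 4 = 305 + 60 × 2 ≈ 425.000 ms.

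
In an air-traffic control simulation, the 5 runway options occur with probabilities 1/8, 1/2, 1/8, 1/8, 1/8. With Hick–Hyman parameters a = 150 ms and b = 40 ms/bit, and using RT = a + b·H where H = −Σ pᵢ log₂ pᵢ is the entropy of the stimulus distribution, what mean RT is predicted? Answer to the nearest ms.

H = −Σ pᵢ log₂ pᵢ = 0.125·3 + 0.5·1 + 0.125·3 + 0.125·3 + 0.125·3 = 2.000 bits.
RT = 150 + 40 × 2.000 = 230.00 ms.

230 ms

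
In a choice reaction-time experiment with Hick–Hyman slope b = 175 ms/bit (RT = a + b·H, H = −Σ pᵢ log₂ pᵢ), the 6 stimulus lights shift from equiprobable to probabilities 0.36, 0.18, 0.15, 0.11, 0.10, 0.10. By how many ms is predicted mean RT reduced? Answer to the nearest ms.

32 ms

The RT saving is b·ΔH. Equiprobable H₀ = log₂(6) = 2.5850 bits; with the given probabilities H = 2.4011 bits.
b·(H₀ − H) = 175 × (2.5850 − 2.4011) = 32.17 ms.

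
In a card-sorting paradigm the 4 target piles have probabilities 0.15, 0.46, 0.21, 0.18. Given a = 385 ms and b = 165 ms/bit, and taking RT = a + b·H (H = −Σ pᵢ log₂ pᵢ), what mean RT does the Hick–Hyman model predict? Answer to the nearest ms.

689 ms

H = 0.15·log₂(1/0.15) + 0.46·log₂(1/0.46) + 0.21·log₂(1/0.21) + 0.18·log₂(1/0.18) = 1.8440 bits.
RT = 385 + 165 × 1.8440 = 689.26 ms.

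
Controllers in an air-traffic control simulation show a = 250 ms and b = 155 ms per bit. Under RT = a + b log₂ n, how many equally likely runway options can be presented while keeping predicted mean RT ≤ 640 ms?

155·log₂ n ≤ 640 − 250 = 390, giving log₂ n ≤ 2.5161 and n ≤ 5.720. The largest whole number is 5.

5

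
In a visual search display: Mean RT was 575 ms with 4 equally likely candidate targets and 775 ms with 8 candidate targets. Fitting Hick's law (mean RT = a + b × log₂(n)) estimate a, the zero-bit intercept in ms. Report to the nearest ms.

175 ms

Slope: b = (775 − 575) / (log₂ 8 − log₂ 4) = 200/1.0000 = 200 ms/bit.
Intercept: a = 575 − 200·log₂(4) = 175.000 ms.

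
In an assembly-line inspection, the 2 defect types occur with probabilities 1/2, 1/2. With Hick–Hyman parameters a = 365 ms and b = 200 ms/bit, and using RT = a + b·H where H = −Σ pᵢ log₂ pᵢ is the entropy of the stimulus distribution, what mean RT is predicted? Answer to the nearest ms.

565 ms

H = −Σ pᵢ log₂ pᵢ = 0.5·1 + 0.5·1 = 1.000 bits.
RT = 365 + 200 × 1.000 = 565.00 ms.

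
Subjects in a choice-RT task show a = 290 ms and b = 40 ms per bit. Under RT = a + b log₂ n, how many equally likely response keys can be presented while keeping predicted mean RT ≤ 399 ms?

Information budget: (399 − 290)/40 = 2.7250 bits, so n ≤ 2^2.7250 = 6.612 → at most 6.

6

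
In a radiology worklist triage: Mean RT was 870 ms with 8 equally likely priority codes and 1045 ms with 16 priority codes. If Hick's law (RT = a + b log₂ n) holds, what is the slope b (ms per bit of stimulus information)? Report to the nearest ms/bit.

Slope: b = (1045 − 870) / (log₂ 16 − log₂ 8) = 175/1.0000 = 175 ms/bit.

175 ms/bit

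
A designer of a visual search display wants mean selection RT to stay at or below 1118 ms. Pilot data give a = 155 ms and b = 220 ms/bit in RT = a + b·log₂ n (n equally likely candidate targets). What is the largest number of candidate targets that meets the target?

20

Set 155 + 220·log₂ n ≤ 1118 → log₂ n ≤ (1118 − 155)/220 = 4.3773.
So n ≤ 2^4.3773 = 20.782; the largest integer n is 20.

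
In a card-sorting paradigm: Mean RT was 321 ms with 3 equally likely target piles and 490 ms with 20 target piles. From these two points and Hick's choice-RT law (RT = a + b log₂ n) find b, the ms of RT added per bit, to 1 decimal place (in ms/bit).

61.7 ms/bit

Slope: b = (490 − 321) / (log₂ 20 − log₂ 3) = 169/2.7370 = 61.747 ms/bit.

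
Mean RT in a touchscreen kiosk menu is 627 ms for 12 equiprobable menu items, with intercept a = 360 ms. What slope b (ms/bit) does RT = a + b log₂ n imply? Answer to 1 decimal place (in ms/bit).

74.5 ms/bit

b = (627 − 360) / log₂(12) = 267 / 3.5850 = 74.478 ms/bit.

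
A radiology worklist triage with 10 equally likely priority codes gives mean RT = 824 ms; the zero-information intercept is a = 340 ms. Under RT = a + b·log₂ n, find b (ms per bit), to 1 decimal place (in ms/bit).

10 alternatives carry log₂ 10 = 3.3219 bits; the choice cost is 824 − 340 = 484 ms, so b = 484/3.3219 = 145.699 ms/bit.

145.7 ms/bit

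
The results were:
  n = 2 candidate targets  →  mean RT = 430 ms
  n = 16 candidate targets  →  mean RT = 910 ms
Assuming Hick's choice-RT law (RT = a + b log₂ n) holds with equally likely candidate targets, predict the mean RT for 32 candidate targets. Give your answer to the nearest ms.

With log₂ n on the abscissa the relation is linear; from the two conditions:
  b = (910 − 430) / (log₂ 16 − log₂ 2) = 480 / (4 − 1) = 160 ms/bit
  a = 430 − 160 × 1 = 270 ms
Then RT(32) = 270 + 160 × log₂ 32 = 270 + 160 × 5 ≈ 1070.000 ms.

1070 ms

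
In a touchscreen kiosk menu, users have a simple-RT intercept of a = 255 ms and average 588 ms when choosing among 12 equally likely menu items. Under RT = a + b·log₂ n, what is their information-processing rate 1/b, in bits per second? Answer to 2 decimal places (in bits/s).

10.77 bits/s

b = (588 − 255)/log₂ 12 = 333/3.5850 = 92.888 ms per bit = 0.09289 s/bit; the reciprocal is 10.766 bits/s.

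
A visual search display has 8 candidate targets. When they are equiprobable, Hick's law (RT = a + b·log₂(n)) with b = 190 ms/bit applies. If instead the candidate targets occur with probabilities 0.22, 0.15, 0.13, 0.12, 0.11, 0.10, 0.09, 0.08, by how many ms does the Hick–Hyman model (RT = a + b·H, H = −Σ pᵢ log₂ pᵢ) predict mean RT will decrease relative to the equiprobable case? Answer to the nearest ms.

Equiprobable entropy H₀ = log₂ 8 = 3.0000 bits.
Skewed entropy H = −Σ pᵢ log₂ pᵢ = 2.9275 bits.
ΔRT = b·(H₀ − H) = 190 × 0.0725 = 13.78 ms.

14 ms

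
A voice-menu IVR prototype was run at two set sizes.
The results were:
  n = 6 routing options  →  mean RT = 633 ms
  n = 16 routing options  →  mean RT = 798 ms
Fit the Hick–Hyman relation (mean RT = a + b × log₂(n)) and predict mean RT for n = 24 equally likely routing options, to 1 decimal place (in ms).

866.2 ms

Solve the two-equation system in a and b:
  b = (798 − 633) / (log₂ 16 − log₂ 6) = 165 / (4 − 2.5850) = 116.605 ms/bit
  a = 633 − 116.605 × 2.5850 = 331.581 ms
Then RT(24) = 331.581 + 116.605 × log₂ 24 = 331.581 + 116.605 × 4.5850 ≈ 866.209 ms.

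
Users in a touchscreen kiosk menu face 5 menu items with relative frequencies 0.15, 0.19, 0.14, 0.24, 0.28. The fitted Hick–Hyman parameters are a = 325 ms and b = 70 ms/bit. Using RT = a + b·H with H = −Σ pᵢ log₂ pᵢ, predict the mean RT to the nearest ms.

484 ms

Entropy contributions −pᵢ log₂ pᵢ: 0.4105, 0.4552, 0.3971, 0.4941, 0.5142; sum H = 2.2712 bits.
RT = a + bH = 325 + 70·2.2712 = 483.99 ms.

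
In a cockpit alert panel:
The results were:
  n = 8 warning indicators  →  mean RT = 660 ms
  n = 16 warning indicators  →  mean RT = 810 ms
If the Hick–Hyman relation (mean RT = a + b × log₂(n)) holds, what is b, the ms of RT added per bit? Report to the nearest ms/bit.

The slope on a log₂ axis is (810 − 660) / (4 − 3) = 150 ms/bit.

150 ms/bit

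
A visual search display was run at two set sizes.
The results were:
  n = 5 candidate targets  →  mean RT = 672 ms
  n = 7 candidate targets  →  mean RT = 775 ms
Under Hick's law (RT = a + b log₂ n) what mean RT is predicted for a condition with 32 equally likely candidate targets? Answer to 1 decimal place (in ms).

Solve the two-equation system in a and b:
  b = (775 − 672) / (log₂ 7 − log₂ 5) = 103 / (2.8074 − 2.3219) = 212.184 ms/bit
  a = 672 − 212.184 × 2.3219 = 179.323 ms
Then RT(32) = 179.323 + 212.184 × log₂ 32 = 179.323 + 212.184 × 5 ≈ 1240.245 ms.

1240.2 ms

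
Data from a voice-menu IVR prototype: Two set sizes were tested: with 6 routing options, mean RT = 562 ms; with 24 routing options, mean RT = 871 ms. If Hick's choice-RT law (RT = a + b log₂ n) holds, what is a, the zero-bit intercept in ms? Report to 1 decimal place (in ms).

b = (RT₂ − RT₁)/(log₂ n₂ − log₂ n₁) = (871 − 562)/(4.5850 − 2.5850) = 154.500 ms/bit.
Intercept: a = 562 − 154.500·log₂(6) = 162.623 ms.

162.6 ms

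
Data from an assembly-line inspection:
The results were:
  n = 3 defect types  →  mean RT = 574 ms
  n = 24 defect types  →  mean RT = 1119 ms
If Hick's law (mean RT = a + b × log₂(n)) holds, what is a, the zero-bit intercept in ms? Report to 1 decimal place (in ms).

286.1 ms

b = (RT₂ − RT₁)/(log₂ n₂ − log₂ n₁) = (1119 − 574)/(4.5850 − 1.5850) = 181.667 ms/bit.
a = RT₁ − b·log₂ n₁ = 574 − 181.667 × 1.5850 = 286.065 ms.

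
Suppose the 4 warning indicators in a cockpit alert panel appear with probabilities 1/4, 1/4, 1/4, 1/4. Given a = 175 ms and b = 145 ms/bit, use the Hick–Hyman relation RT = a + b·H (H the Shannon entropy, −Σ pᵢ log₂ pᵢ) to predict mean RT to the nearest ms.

465 ms

Each term −pᵢ log₂ pᵢ: 0.25·2 + 0.25·2 + 0.25·2 + 0.25·2; summed, H = 2.000 bits.
Mean RT = a + bH = 175 + 145·2.000 = 465.00 ms.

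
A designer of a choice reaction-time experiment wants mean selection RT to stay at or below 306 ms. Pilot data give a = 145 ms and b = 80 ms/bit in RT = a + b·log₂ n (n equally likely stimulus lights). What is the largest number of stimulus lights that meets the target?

80·log₂ n ≤ 306 − 145 = 161, giving log₂ n ≤ 2.0125 and n ≤ 4.035. The largest whole number is 4.

4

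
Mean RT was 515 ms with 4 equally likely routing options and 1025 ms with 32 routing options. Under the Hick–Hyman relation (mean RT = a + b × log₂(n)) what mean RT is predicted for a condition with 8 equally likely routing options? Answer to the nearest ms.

Solve the two-equation system in a and b:
  b = (1025 − 515) / (log₂ 32 − log₂ 4) = 510 / (5 − 2) = 170 ms/bit
  a = 515 − 170 × 2 = 175 ms
Then RT(8) = 175 + 170 × log₂ 8 = 175 + 170 × 3 ≈ 685.000 ms.

685 ms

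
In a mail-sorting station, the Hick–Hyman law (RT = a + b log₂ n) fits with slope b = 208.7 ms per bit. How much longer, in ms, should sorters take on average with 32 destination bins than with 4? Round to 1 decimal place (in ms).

ΔRT = (a + b log₂ n₂) − (a + b log₂ n₁) = b·(log₂ n₂ − log₂ n₁).
log₂(32) − log₂(4) = log₂(32/4) = log₂(8) = 3.
ΔRT = 208.7 × 3.0000 = 626.100 ms.

626.1 ms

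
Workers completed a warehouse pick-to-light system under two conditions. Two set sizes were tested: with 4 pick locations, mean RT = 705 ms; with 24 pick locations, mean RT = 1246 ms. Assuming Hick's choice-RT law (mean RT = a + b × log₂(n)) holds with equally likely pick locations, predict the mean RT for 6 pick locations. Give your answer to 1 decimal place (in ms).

Fit slope and intercept:
  b = (1246 − 705) / (log₂ 24 − log₂ 4) = 541 / (4.5850 − 2) = 209.287 ms/bit
  a = 705 − 209.287 × 2 = 286.425 ms
Then RT(6) = 286.425 + 209.287 × log₂ 6 = 286.425 + 209.287 × 2.5850 ≈ 827.425 ms.

827.4 ms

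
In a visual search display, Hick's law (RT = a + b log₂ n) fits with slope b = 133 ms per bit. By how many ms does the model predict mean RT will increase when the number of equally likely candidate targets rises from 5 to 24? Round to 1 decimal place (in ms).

The intercept a cancels: ΔRT = b·(log₂ n₂ − log₂ n₁) = b·log₂(n₂/n₁).
log₂(24) − log₂(5) = 4.5850 − 2.3219 = 2.2630.
ΔRT = 133 × 2.2630 = 300.984 ms.

301.0 ms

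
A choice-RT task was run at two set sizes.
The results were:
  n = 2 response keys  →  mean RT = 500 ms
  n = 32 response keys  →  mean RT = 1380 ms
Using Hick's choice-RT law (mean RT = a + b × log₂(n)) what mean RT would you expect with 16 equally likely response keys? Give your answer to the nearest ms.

1160 ms

With log₂ n on the abscissa the relation is linear; from the two conditions:
  b = (1380 − 500) / (log₂ 32 − log₂ 2) = 880 / (5 − 1) = 220 ms/bit
  a = 500 − 220 × 1 = 280 ms
Then RT(16) = 280 + 220 × log₂ 16 = 280 + 220 × 4 ≈ 1160.000 ms.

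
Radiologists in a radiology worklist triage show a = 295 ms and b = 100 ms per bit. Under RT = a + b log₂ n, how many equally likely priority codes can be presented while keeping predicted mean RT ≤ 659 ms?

12

Set 295 + 100·log₂ n ≤ 659 → log₂ n ≤ (659 − 295)/100 = 3.6400.
So n ≤ 2^3.6400 = 12.467; the largest integer n is 12.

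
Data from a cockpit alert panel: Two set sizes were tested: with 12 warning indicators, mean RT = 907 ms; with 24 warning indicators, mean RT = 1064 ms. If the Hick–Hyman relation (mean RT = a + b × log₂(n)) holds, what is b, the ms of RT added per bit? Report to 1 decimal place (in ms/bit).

157.0 ms/bit

b = (RT₂ − RT₁)/(log₂ n₂ − log₂ n₁) = (1064 − 907)/(4.5850 − 3.5850) = 157.000 ms/bit.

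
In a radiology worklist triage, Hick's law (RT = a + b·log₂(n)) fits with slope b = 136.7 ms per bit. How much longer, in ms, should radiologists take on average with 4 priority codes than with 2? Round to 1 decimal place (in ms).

136.7 ms

Only the slope matters, since a is common to both: ΔRT = b·log₂(n₂/n₁).
log₂(4) − log₂(2) = log₂(4/2) = log₂(2) = 1.
ΔRT = 136.7 × 1.0000 = 136.700 ms.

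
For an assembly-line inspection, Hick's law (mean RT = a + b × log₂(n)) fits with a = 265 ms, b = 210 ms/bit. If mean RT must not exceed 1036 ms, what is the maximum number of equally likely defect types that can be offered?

12

Information budget: (1036 − 265)/210 = 3.6714 bits, so n ≤ 2^3.6714 = 12.741 → at most 12.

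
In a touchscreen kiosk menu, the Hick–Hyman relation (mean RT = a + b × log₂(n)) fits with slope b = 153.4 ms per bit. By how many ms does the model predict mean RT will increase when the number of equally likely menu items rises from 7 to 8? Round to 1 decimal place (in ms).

ΔRT = (a + b log₂ n₂) − (a + b log₂ n₁) = b·(log₂ n₂ − log₂ n₁).
log₂(8) − log₂(7) = 3 − 2.8074 = 0.1926.
ΔRT = 153.4 × 0.1926 = 29.552 ms.

29.6 ms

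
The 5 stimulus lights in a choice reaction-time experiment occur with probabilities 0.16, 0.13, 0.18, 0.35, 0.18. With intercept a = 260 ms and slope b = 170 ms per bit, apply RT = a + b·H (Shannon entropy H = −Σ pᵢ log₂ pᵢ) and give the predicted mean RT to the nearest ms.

Entropy contributions −pᵢ log₂ pᵢ: 0.4230, 0.3826, 0.4453, 0.5301, 0.4453; sum H = 2.2264 bits.
RT = a + bH = 260 + 170·2.2264 = 638.48 ms.

638 ms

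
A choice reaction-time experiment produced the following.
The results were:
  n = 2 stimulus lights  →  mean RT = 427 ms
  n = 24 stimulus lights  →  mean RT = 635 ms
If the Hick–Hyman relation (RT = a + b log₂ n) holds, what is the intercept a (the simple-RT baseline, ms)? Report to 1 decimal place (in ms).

369.0 ms

Slope: b = (635 − 427) / (log₂ 24 − log₂ 2) = 208/3.5850 = 58.020 ms/bit.
Intercept: a = 427 − 58.020·log₂(2) = 368.980 ms.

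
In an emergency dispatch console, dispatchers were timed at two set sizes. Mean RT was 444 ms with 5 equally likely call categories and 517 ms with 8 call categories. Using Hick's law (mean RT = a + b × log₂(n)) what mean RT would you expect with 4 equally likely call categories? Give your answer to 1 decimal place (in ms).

409.3 ms

Fit slope and intercept:
  b = (517 − 444) / (log₂ 8 − log₂ 5) = 73 / (3 − 2.3219) = 107.658 ms/bit
  a = 444 − 107.658 × 2.3219 = 194.025 ms
Then RT(4) = 194.025 + 107.658 × log₂ 4 = 194.025 + 107.658 × 2 ≈ 409.342 ms.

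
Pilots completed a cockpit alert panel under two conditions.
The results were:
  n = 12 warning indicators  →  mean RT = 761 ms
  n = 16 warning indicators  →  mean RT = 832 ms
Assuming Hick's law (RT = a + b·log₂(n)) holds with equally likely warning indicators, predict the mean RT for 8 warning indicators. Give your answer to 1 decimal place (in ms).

With log₂ n on the abscissa the relation is linear; from the two conditions:
  b = (832 − 761) / (log₂ 16 − log₂ 12) = 71 / (4 − 3.5850) = 171.069 ms/bit
  a = 761 − 171.069 × 3.5850 = 147.724 ms
Then RT(8) = 147.724 + 171.069 × log₂ 8 = 147.724 + 171.069 × 3 ≈ 660.931 ms.

660.9 ms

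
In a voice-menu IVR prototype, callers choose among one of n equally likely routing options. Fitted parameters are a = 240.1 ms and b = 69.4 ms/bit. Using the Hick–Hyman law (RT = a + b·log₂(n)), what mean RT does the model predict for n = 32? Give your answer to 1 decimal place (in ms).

587.1 ms

log₂(32) = 5 bits, so RT = 240.1 + 69.4 × 5 ≈ 587.100 ms.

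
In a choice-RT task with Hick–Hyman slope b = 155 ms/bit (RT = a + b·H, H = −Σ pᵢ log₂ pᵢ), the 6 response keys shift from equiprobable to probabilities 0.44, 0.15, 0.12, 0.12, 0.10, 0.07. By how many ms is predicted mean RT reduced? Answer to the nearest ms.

49 ms

The RT saving is b·ΔH. Equiprobable H₀ = log₂(6) = 2.5850 bits; with the given probabilities H = 2.2666 bits.
b·(H₀ − H) = 155 × (2.5850 − 2.2666) = 49.35 ms.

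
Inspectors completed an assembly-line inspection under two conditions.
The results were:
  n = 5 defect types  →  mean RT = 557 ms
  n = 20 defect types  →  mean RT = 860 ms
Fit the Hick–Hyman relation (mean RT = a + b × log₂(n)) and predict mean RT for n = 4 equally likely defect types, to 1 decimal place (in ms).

508.2 ms

Solve the two-equation system in a and b:
  b = (860 − 557) / (log₂ 20 − log₂ 5) = 303 / (4.3219 − 2.3219) = 151.500 ms/bit
  a = 557 − 151.500 × 2.3219 = 205.228 ms
Then RT(4) = 205.228 + 151.500 × log₂ 4 = 205.228 + 151.500 × 2 ≈ 508.228 ms.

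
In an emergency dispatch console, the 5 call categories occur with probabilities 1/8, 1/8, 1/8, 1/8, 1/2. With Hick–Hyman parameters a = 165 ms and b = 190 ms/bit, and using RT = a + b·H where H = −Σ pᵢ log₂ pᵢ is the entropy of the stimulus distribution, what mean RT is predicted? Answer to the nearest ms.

Each term −pᵢ log₂ pᵢ: 0.125·3 + 0.125·3 + 0.125·3 + 0.125·3 + 0.5·1; summed, H = 2.000 bits.
Mean RT = a + bH = 165 + 190·2.000 = 545.00 ms.

545 ms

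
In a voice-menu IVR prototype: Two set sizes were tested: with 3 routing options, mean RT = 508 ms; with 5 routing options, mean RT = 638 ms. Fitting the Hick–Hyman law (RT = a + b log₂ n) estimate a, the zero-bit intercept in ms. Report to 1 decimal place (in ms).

The slope on a log₂ axis is (638 − 508) / (2.3219 − 1.5850) = 176.399 ms/bit.
Intercept: a = 508 − 176.399·log₂(3) = 228.414 ms.

228.4 ms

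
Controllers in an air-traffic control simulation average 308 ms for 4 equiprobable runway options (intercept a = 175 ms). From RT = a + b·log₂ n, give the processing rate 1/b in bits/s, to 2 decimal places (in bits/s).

Choice component = 308 − 175 = 133 ms over log₂(4) = 2 bits.
b = 133 / 2 = 66.500 ms/bit, so 1/b = 15.038 bits/s.

15.04 bits/s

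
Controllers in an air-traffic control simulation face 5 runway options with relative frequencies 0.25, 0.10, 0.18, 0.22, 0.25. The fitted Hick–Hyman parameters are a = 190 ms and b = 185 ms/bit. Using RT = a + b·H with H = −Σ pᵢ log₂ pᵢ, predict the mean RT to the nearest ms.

608 ms

H = 0.25·log₂(1/0.25) + 0.10·log₂(1/0.10) + 0.18·log₂(1/0.18) + 0.22·log₂(1/0.22) + 0.25·log₂(1/0.25) = 2.2581 bits.
RT = 190 + 185 × 2.2581 = 607.74 ms.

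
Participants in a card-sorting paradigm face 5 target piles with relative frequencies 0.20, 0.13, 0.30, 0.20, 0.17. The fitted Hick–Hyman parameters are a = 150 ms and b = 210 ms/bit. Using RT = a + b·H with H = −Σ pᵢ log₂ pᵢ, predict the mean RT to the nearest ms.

626 ms

H = 0.20·log₂(1/0.20) + 0.13·log₂(1/0.13) + 0.30·log₂(1/0.30) + 0.20·log₂(1/0.20) + 0.17·log₂(1/0.17) = 2.2671 bits.
RT = 150 + 210 × 2.2671 = 626.09 ms.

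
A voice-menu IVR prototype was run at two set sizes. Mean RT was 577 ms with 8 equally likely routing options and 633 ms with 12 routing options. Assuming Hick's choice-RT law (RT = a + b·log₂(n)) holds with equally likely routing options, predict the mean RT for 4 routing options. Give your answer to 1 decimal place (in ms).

Solve the two-equation system in a and b:
  b = (633 − 577) / (log₂ 12 − log₂ 8) = 56 / (3.5850 − 3) = 95.733 ms/bit
  a = 577 − 95.733 × 3 = 289.802 ms
Then RT(4) = 289.802 + 95.733 × log₂ 4 = 289.802 + 95.733 × 2 ≈ 481.267 ms.

481.3 ms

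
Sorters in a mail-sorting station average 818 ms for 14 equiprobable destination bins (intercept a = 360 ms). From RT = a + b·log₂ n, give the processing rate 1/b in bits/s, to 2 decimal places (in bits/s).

b = (818 − 360)/log₂ 14 = 458/3.8074 = 120.293 ms per bit = 0.12029 s/bit; the reciprocal is 8.313 bits/s.

8.31 bits/s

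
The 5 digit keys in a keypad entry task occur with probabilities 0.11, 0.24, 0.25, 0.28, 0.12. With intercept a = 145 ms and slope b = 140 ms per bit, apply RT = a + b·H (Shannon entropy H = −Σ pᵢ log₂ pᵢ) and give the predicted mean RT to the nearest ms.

H = 0.11·log₂(1/0.11) + 0.24·log₂(1/0.24) + 0.25·log₂(1/0.25) + 0.28·log₂(1/0.28) + 0.12·log₂(1/0.12) = 2.2257 bits.
RT = 145 + 140 × 2.2257 = 456.60 ms.

457 ms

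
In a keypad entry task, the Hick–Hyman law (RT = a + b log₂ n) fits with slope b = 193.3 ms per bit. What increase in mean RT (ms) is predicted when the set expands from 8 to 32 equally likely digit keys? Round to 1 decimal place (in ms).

ΔRT = (a + b log₂ n₂) − (a + b log₂ n₁) = b·(log₂ n₂ − log₂ n₁).
log₂(32) − log₂(8) = log₂(32/8) = log₂(4) = 2.
ΔRT = 193.3 × 2.0000 = 386.600 ms.

386.6 ms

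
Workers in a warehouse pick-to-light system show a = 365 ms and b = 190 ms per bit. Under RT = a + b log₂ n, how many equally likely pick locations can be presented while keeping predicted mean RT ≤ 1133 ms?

Information budget: (1133 − 365)/190 = 4.0421 bits, so n ≤ 2^4.0421 = 16.474 → at most 16.

16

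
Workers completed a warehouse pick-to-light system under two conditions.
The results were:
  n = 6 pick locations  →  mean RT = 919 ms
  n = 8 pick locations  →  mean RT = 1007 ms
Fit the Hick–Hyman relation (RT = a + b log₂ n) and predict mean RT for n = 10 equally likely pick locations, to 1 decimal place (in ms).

1075.3 ms

With log₂ n on the abscissa the relation is linear; from the two conditions:
  b = (1007 − 919) / (log₂ 8 − log₂ 6) = 88 / (3 − 2.5850) = 212.029 ms/bit
  a = 919 − 212.029 × 2.5850 = 370.913 ms
Then RT(10) = 370.913 + 212.029 × log₂ 10 = 370.913 + 212.029 × 3.3219 ≈ 1075.258 ms.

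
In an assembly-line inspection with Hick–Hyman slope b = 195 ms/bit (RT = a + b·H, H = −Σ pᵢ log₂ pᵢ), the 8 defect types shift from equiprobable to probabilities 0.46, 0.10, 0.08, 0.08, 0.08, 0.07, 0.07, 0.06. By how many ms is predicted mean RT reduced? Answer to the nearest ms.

The RT saving is b·ΔH. Equiprobable H₀ = log₂(8) = 3.0000 bits; with the given probabilities H = 2.5027 bits.
b·(H₀ − H) = 195 × (3.0000 − 2.5027) = 96.97 ms.

97 ms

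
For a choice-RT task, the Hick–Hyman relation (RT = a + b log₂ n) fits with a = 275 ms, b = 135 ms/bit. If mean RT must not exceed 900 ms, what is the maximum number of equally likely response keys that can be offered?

24

Information budget: (900 − 275)/135 = 4.6296 bits, so n ≤ 2^4.6296 = 24.755 → at most 24.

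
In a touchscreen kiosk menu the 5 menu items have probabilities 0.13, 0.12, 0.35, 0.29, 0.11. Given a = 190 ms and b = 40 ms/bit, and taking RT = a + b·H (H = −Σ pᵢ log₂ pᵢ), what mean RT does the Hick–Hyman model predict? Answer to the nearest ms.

H = 0.13·log₂(1/0.13) + 0.12·log₂(1/0.12) + 0.35·log₂(1/0.35) + 0.29·log₂(1/0.29) + 0.11·log₂(1/0.11) = 2.1480 bits.
RT = 190 + 40 × 2.1480 = 275.92 ms.

276 ms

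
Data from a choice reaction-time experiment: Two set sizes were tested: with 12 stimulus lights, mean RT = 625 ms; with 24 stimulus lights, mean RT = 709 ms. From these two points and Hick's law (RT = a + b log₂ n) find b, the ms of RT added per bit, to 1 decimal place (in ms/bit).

The slope on a log₂ axis is (709 − 625) / (4.5850 − 3.5850) = 84.000 ms/bit.

84.0 ms/bit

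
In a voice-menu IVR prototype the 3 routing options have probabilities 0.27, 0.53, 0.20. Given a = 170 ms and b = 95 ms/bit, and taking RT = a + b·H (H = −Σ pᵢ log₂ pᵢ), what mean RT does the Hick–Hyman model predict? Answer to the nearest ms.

H = 0.27·log₂(1/0.27) + 0.53·log₂(1/0.53) + 0.20·log₂(1/0.20) = 1.4599 bits.
RT = 170 + 95 × 1.4599 = 308.69 ms.

309 ms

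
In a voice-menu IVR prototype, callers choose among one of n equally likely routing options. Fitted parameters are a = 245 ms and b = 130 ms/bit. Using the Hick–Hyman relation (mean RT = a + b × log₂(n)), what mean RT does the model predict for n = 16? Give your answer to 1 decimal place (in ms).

log₂(16) = 4 bits, so RT = 245 + 130 × 4 ≈ 765.000 ms.

765.0 ms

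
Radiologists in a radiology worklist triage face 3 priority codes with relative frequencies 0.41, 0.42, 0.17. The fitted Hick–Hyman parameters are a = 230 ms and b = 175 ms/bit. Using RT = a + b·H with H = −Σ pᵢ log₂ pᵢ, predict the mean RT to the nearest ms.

Entropy contributions −pᵢ log₂ pᵢ: 0.5274, 0.5256, 0.4346; sum H = 1.4876 bits.
RT = a + bH = 230 + 175·1.4876 = 490.33 ms.

490 ms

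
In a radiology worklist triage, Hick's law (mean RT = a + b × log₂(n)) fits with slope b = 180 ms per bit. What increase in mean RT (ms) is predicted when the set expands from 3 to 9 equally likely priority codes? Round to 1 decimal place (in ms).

285.3 ms

The intercept a cancels: ΔRT = b·(log₂ n₂ − log₂ n₁) = b·log₂(n₂/n₁).
log₂(9) − log₂(3) = 3.1699 − 1.5850 = 1.5850.
ΔRT = 180 × 1.5850 = 285.293 ms.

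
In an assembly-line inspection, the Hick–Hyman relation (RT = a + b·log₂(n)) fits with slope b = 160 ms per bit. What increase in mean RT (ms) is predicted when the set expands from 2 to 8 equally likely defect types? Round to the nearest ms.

320 ms

The intercept a cancels: ΔRT = b·(log₂ n₂ − log₂ n₁) = b·log₂(n₂/n₁).
log₂(8) − log₂(2) = log₂(8/2) = log₂(4) = 2.
ΔRT = 160 × 2.0000 = 320.000 ms.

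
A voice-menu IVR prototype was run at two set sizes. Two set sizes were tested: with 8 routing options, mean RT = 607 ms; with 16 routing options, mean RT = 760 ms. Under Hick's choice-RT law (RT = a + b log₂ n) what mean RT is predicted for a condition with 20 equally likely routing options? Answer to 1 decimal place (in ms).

809.3 ms

Solve the two-equation system in a and b:
  b = (760 − 607) / (log₂ 16 − log₂ 8) = 153 / (4 − 3) = 153.000 ms/bit
  a = 607 − 153.000 × 3 = 148.000 ms
Then RT(20) = 148.000 + 153.000 × log₂ 20 = 148.000 + 153.000 × 4.3219 ≈ 809.255 ms.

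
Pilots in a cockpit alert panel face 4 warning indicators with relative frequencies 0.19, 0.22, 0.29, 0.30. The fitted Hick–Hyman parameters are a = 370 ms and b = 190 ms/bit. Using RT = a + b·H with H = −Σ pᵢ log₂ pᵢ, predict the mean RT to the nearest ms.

Entropy contributions −pᵢ log₂ pᵢ: 0.4552, 0.4806, 0.5179, 0.5211; sum H = 1.9748 bits.
RT = a + bH = 370 + 190·1.9748 = 745.21 ms.

745 ms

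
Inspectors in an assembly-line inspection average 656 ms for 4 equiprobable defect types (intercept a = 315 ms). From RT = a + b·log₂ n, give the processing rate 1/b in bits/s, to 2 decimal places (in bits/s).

5.87 bits/s

b = (656 − 315)/log₂ 4 = 341/2 = 170.500 ms per bit = 0.17050 s/bit; the reciprocal is 5.865 bits/s.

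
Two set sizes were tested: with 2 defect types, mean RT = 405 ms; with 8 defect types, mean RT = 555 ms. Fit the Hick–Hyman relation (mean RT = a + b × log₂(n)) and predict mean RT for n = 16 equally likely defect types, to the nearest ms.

630 ms

Solve the two-equation system in a and b:
  b = (555 − 405) / (log₂ 8 − log₂ 2) = 150 / (3 − 1) = 75 ms/bit
  a = 405 − 75 × 1 = 330 ms
Then RT(16) = 330 + 75 × log₂ 16 = 330 + 75 × 4 ≈ 630.000 ms.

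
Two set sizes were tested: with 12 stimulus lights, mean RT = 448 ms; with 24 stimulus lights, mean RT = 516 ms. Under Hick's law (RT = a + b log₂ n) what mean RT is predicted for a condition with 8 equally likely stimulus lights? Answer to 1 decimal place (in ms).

With log₂ n on the abscissa the relation is linear; from the two conditions:
  b = (516 − 448) / (log₂ 24 − log₂ 12) = 68 / (4.5850 − 3.5850) = 68.000 ms/bit
  a = 448 − 68.000 × 3.5850 = 204.223 ms
Then RT(8) = 204.223 + 68.000 × log₂ 8 = 204.223 + 68.000 × 3 ≈ 408.223 ms.

408.2 ms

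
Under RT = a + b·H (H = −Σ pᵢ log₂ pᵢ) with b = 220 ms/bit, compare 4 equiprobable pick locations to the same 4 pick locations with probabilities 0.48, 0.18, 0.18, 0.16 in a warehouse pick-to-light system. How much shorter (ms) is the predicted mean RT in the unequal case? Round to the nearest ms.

Equiprobable entropy H₀ = log₂ 4 = 2.0000 bits.
Skewed entropy H = −Σ pᵢ log₂ pᵢ = 1.8219 bits.
ΔRT = b·(H₀ − H) = 220 × 0.1781 = 39.18 ms.

39 ms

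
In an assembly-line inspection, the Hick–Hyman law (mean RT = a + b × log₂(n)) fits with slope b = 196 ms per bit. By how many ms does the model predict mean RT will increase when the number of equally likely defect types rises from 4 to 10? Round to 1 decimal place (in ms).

ΔRT = (a + b log₂ n₂) − (a + b log₂ n₁) = b·(log₂ n₂ − log₂ n₁).
log₂(10) − log₂(4) = 3.3219 − 2 = 1.3219.
ΔRT = 196 × 1.3219 = 259.098 ms.

259.1 ms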